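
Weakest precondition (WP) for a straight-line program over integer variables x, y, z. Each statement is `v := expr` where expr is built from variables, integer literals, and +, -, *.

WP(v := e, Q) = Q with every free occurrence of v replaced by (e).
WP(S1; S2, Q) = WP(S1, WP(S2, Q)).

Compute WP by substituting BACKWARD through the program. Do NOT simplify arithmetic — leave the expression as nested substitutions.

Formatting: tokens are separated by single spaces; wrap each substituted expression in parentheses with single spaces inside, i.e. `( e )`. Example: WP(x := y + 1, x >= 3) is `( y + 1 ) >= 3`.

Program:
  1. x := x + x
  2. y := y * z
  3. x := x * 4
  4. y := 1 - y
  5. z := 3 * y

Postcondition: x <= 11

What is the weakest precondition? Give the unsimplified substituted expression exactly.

post: x <= 11
stmt 5: z := 3 * y  -- replace 0 occurrence(s) of z with (3 * y)
  => x <= 11
stmt 4: y := 1 - y  -- replace 0 occurrence(s) of y with (1 - y)
  => x <= 11
stmt 3: x := x * 4  -- replace 1 occurrence(s) of x with (x * 4)
  => ( x * 4 ) <= 11
stmt 2: y := y * z  -- replace 0 occurrence(s) of y with (y * z)
  => ( x * 4 ) <= 11
stmt 1: x := x + x  -- replace 1 occurrence(s) of x with (x + x)
  => ( ( x + x ) * 4 ) <= 11

Answer: ( ( x + x ) * 4 ) <= 11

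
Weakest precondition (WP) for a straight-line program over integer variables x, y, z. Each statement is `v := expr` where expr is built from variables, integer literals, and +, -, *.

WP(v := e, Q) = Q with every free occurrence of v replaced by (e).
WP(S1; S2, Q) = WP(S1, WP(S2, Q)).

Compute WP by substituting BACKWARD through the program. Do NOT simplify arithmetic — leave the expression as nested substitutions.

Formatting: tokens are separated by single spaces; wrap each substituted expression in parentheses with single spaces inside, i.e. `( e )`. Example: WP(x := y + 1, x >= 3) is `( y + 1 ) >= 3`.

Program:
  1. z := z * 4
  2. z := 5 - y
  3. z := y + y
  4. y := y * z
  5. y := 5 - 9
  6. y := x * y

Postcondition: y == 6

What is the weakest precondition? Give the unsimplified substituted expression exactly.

post: y == 6
stmt 6: y := x * y  -- replace 1 occurrence(s) of y with (x * y)
  => ( x * y ) == 6
stmt 5: y := 5 - 9  -- replace 1 occurrence(s) of y with (5 - 9)
  => ( x * ( 5 - 9 ) ) == 6
stmt 4: y := y * z  -- replace 0 occurrence(s) of y with (y * z)
  => ( x * ( 5 - 9 ) ) == 6
stmt 3: z := y + y  -- replace 0 occurrence(s) of z with (y + y)
  => ( x * ( 5 - 9 ) ) == 6
stmt 2: z := 5 - y  -- replace 0 occurrence(s) of z with (5 - y)
  => ( x * ( 5 - 9 ) ) == 6
stmt 1: z := z * 4  -- replace 0 occurrence(s) of z with (z * 4)
  => ( x * ( 5 - 9 ) ) == 6

Answer: ( x * ( 5 - 9 ) ) == 6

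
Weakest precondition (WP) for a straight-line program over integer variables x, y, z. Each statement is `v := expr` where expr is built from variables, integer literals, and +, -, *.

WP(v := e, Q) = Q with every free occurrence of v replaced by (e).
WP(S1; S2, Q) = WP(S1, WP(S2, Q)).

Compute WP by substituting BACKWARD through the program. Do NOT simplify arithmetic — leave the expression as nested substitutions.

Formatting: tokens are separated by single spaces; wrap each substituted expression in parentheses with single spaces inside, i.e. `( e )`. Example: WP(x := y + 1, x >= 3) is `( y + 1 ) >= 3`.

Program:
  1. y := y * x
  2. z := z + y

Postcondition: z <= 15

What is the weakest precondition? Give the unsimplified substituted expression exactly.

Answer: ( z + ( y * x ) ) <= 15

Derivation:
post: z <= 15
stmt 2: z := z + y  -- replace 1 occurrence(s) of z with (z + y)
  => ( z + y ) <= 15
stmt 1: y := y * x  -- replace 1 occurrence(s) of y with (y * x)
  => ( z + ( y * x ) ) <= 15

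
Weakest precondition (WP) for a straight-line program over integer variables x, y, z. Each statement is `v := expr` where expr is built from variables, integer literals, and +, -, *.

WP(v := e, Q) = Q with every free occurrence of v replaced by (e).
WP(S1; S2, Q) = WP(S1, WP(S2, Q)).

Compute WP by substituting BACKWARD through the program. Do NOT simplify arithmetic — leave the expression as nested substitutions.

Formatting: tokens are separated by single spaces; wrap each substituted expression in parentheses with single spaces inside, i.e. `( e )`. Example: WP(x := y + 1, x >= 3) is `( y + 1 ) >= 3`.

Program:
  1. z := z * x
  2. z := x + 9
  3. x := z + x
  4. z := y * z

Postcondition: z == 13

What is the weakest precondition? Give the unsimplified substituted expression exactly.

Answer: ( y * ( x + 9 ) ) == 13

Derivation:
post: z == 13
stmt 4: z := y * z  -- replace 1 occurrence(s) of z with (y * z)
  => ( y * z ) == 13
stmt 3: x := z + x  -- replace 0 occurrence(s) of x with (z + x)
  => ( y * z ) == 13
stmt 2: z := x + 9  -- replace 1 occurrence(s) of z with (x + 9)
  => ( y * ( x + 9 ) ) == 13
stmt 1: z := z * x  -- replace 0 occurrence(s) of z with (z * x)
  => ( y * ( x + 9 ) ) == 13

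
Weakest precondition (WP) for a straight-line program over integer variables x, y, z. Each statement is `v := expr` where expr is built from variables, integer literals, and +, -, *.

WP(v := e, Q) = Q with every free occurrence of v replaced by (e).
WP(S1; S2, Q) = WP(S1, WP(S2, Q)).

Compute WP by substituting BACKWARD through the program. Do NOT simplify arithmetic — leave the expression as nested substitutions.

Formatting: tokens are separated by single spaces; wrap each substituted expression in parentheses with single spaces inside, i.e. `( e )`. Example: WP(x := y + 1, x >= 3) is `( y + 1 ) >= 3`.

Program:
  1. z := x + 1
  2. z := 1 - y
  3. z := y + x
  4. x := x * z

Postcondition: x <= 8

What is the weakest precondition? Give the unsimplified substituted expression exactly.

post: x <= 8
stmt 4: x := x * z  -- replace 1 occurrence(s) of x with (x * z)
  => ( x * z ) <= 8
stmt 3: z := y + x  -- replace 1 occurrence(s) of z with (y + x)
  => ( x * ( y + x ) ) <= 8
stmt 2: z := 1 - y  -- replace 0 occurrence(s) of z with (1 - y)
  => ( x * ( y + x ) ) <= 8
stmt 1: z := x + 1  -- replace 0 occurrence(s) of z with (x + 1)
  => ( x * ( y + x ) ) <= 8

Answer: ( x * ( y + x ) ) <= 8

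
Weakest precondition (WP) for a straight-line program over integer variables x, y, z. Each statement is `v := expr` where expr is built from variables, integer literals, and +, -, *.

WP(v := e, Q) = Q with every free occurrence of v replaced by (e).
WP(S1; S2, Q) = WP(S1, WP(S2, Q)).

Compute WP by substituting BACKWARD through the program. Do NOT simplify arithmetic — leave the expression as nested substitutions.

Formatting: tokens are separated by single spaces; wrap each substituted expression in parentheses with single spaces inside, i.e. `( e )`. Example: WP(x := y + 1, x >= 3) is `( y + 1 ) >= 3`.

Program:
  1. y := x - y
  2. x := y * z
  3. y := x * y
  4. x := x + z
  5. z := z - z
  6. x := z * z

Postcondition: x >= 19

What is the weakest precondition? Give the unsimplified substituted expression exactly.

post: x >= 19
stmt 6: x := z * z  -- replace 1 occurrence(s) of x with (z * z)
  => ( z * z ) >= 19
stmt 5: z := z - z  -- replace 2 occurrence(s) of z with (z - z)
  => ( ( z - z ) * ( z - z ) ) >= 19
stmt 4: x := x + z  -- replace 0 occurrence(s) of x with (x + z)
  => ( ( z - z ) * ( z - z ) ) >= 19
stmt 3: y := x * y  -- replace 0 occurrence(s) of y with (x * y)
  => ( ( z - z ) * ( z - z ) ) >= 19
stmt 2: x := y * z  -- replace 0 occurrence(s) of x with (y * z)
  => ( ( z - z ) * ( z - z ) ) >= 19
stmt 1: y := x - y  -- replace 0 occurrence(s) of y with (x - y)
  => ( ( z - z ) * ( z - z ) ) >= 19

Answer: ( ( z - z ) * ( z - z ) ) >= 19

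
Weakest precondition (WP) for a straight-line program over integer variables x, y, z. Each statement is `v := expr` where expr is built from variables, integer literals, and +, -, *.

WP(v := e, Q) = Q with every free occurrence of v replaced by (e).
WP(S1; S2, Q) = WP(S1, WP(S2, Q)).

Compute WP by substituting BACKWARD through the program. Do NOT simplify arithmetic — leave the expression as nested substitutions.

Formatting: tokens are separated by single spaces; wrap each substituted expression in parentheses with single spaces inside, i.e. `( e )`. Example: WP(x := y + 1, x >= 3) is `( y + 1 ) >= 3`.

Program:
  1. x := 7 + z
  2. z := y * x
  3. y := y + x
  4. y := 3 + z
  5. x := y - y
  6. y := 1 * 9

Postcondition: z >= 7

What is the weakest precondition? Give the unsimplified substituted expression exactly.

post: z >= 7
stmt 6: y := 1 * 9  -- replace 0 occurrence(s) of y with (1 * 9)
  => z >= 7
stmt 5: x := y - y  -- replace 0 occurrence(s) of x with (y - y)
  => z >= 7
stmt 4: y := 3 + z  -- replace 0 occurrence(s) of y with (3 + z)
  => z >= 7
stmt 3: y := y + x  -- replace 0 occurrence(s) of y with (y + x)
  => z >= 7
stmt 2: z := y * x  -- replace 1 occurrence(s) of z with (y * x)
  => ( y * x ) >= 7
stmt 1: x := 7 + z  -- replace 1 occurrence(s) of x with (7 + z)
  => ( y * ( 7 + z ) ) >= 7

Answer: ( y * ( 7 + z ) ) >= 7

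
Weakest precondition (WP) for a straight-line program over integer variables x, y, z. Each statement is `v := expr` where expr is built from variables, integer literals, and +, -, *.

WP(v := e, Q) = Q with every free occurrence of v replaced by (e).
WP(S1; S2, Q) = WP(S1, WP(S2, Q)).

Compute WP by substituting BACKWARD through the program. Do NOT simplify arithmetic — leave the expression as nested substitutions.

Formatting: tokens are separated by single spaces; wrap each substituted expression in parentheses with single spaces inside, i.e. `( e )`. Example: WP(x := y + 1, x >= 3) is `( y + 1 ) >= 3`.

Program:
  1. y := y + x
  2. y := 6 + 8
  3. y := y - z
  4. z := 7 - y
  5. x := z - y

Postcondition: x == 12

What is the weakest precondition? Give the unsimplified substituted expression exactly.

post: x == 12
stmt 5: x := z - y  -- replace 1 occurrence(s) of x with (z - y)
  => ( z - y ) == 12
stmt 4: z := 7 - y  -- replace 1 occurrence(s) of z with (7 - y)
  => ( ( 7 - y ) - y ) == 12
stmt 3: y := y - z  -- replace 2 occurrence(s) of y with (y - z)
  => ( ( 7 - ( y - z ) ) - ( y - z ) ) == 12
stmt 2: y := 6 + 8  -- replace 2 occurrence(s) of y with (6 + 8)
  => ( ( 7 - ( ( 6 + 8 ) - z ) ) - ( ( 6 + 8 ) - z ) ) == 12
stmt 1: y := y + x  -- replace 0 occurrence(s) of y with (y + x)
  => ( ( 7 - ( ( 6 + 8 ) - z ) ) - ( ( 6 + 8 ) - z ) ) == 12

Answer: ( ( 7 - ( ( 6 + 8 ) - z ) ) - ( ( 6 + 8 ) - z ) ) == 12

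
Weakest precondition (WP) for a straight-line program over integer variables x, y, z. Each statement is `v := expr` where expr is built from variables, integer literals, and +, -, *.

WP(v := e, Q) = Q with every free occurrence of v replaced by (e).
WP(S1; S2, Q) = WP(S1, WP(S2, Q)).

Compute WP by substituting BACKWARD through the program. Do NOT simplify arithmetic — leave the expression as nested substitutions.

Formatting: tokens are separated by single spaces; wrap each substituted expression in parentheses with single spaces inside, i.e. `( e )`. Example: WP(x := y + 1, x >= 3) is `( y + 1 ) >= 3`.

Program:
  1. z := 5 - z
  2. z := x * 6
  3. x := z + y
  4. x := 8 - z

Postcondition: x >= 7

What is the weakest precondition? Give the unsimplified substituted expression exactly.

post: x >= 7
stmt 4: x := 8 - z  -- replace 1 occurrence(s) of x with (8 - z)
  => ( 8 - z ) >= 7
stmt 3: x := z + y  -- replace 0 occurrence(s) of x with (z + y)
  => ( 8 - z ) >= 7
stmt 2: z := x * 6  -- replace 1 occurrence(s) of z with (x * 6)
  => ( 8 - ( x * 6 ) ) >= 7
stmt 1: z := 5 - z  -- replace 0 occurrence(s) of z with (5 - z)
  => ( 8 - ( x * 6 ) ) >= 7

Answer: ( 8 - ( x * 6 ) ) >= 7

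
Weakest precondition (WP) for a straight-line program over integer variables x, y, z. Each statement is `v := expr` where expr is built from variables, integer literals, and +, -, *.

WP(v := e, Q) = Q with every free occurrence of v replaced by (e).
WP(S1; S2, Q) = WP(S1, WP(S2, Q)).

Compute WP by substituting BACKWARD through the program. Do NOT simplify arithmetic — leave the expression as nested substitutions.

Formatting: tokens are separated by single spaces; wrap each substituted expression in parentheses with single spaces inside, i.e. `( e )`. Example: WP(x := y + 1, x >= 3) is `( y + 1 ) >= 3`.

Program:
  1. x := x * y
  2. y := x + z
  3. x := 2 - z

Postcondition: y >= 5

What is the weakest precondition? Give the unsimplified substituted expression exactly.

post: y >= 5
stmt 3: x := 2 - z  -- replace 0 occurrence(s) of x with (2 - z)
  => y >= 5
stmt 2: y := x + z  -- replace 1 occurrence(s) of y with (x + z)
  => ( x + z ) >= 5
stmt 1: x := x * y  -- replace 1 occurrence(s) of x with (x * y)
  => ( ( x * y ) + z ) >= 5

Answer: ( ( x * y ) + z ) >= 5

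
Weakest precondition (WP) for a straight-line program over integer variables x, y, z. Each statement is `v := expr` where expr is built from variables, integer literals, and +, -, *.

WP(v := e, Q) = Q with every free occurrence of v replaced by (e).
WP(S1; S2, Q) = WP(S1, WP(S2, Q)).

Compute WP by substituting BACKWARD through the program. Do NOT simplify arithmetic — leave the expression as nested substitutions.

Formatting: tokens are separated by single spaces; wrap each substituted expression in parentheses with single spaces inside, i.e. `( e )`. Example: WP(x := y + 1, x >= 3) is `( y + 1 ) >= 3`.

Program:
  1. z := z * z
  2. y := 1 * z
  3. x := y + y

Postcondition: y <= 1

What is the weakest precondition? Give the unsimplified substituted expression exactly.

Answer: ( 1 * ( z * z ) ) <= 1

Derivation:
post: y <= 1
stmt 3: x := y + y  -- replace 0 occurrence(s) of x with (y + y)
  => y <= 1
stmt 2: y := 1 * z  -- replace 1 occurrence(s) of y with (1 * z)
  => ( 1 * z ) <= 1
stmt 1: z := z * z  -- replace 1 occurrence(s) of z with (z * z)
  => ( 1 * ( z * z ) ) <= 1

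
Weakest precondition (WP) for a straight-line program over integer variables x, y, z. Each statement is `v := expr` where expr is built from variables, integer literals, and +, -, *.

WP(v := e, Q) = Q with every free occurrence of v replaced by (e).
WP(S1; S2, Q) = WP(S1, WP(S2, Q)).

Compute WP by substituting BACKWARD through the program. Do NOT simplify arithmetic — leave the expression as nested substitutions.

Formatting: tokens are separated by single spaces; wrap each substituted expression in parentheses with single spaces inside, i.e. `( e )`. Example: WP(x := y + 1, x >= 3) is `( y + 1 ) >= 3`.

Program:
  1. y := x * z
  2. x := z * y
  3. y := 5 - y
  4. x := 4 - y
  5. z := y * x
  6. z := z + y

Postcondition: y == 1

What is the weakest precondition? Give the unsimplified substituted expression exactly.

post: y == 1
stmt 6: z := z + y  -- replace 0 occurrence(s) of z with (z + y)
  => y == 1
stmt 5: z := y * x  -- replace 0 occurrence(s) of z with (y * x)
  => y == 1
stmt 4: x := 4 - y  -- replace 0 occurrence(s) of x with (4 - y)
  => y == 1
stmt 3: y := 5 - y  -- replace 1 occurrence(s) of y with (5 - y)
  => ( 5 - y ) == 1
stmt 2: x := z * y  -- replace 0 occurrence(s) of x with (z * y)
  => ( 5 - y ) == 1
stmt 1: y := x * z  -- replace 1 occurrence(s) of y with (x * z)
  => ( 5 - ( x * z ) ) == 1

Answer: ( 5 - ( x * z ) ) == 1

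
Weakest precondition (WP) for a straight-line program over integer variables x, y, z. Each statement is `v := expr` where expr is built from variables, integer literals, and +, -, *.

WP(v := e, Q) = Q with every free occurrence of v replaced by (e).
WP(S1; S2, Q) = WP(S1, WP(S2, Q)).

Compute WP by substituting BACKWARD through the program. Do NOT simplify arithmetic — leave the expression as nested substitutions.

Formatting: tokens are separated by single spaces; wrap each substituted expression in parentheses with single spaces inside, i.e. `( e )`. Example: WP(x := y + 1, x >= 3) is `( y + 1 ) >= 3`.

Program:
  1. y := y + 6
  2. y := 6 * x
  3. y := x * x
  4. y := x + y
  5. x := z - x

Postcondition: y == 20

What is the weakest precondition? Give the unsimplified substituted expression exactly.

Answer: ( x + ( x * x ) ) == 20

Derivation:
post: y == 20
stmt 5: x := z - x  -- replace 0 occurrence(s) of x with (z - x)
  => y == 20
stmt 4: y := x + y  -- replace 1 occurrence(s) of y with (x + y)
  => ( x + y ) == 20
stmt 3: y := x * x  -- replace 1 occurrence(s) of y with (x * x)
  => ( x + ( x * x ) ) == 20
stmt 2: y := 6 * x  -- replace 0 occurrence(s) of y with (6 * x)
  => ( x + ( x * x ) ) == 20
stmt 1: y := y + 6  -- replace 0 occurrence(s) of y with (y + 6)
  => ( x + ( x * x ) ) == 20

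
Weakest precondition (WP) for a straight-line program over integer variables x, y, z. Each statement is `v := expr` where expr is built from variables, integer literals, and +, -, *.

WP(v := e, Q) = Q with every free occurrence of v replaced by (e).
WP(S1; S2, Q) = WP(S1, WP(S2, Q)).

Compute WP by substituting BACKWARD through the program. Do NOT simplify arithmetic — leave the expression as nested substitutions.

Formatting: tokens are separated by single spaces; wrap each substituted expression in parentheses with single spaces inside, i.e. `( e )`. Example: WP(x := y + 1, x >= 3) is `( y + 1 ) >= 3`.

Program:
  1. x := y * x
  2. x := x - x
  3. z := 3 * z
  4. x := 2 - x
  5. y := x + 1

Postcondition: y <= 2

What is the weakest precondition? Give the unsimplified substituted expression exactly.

Answer: ( ( 2 - ( ( y * x ) - ( y * x ) ) ) + 1 ) <= 2

Derivation:
post: y <= 2
stmt 5: y := x + 1  -- replace 1 occurrence(s) of y with (x + 1)
  => ( x + 1 ) <= 2
stmt 4: x := 2 - x  -- replace 1 occurrence(s) of x with (2 - x)
  => ( ( 2 - x ) + 1 ) <= 2
stmt 3: z := 3 * z  -- replace 0 occurrence(s) of z with (3 * z)
  => ( ( 2 - x ) + 1 ) <= 2
stmt 2: x := x - x  -- replace 1 occurrence(s) of x with (x - x)
  => ( ( 2 - ( x - x ) ) + 1 ) <= 2
stmt 1: x := y * x  -- replace 2 occurrence(s) of x with (y * x)
  => ( ( 2 - ( ( y * x ) - ( y * x ) ) ) + 1 ) <= 2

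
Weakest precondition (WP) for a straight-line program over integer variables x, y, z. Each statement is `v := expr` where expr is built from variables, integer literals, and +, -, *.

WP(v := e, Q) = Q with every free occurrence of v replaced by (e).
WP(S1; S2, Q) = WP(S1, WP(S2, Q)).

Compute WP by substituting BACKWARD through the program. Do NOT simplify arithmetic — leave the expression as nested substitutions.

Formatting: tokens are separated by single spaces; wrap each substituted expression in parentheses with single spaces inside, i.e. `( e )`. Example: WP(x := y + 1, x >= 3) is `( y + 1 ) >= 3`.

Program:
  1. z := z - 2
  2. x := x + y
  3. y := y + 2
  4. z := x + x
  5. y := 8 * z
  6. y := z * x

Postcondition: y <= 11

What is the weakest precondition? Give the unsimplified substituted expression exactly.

Answer: ( ( ( x + y ) + ( x + y ) ) * ( x + y ) ) <= 11

Derivation:
post: y <= 11
stmt 6: y := z * x  -- replace 1 occurrence(s) of y with (z * x)
  => ( z * x ) <= 11
stmt 5: y := 8 * z  -- replace 0 occurrence(s) of y with (8 * z)
  => ( z * x ) <= 11
stmt 4: z := x + x  -- replace 1 occurrence(s) of z with (x + x)
  => ( ( x + x ) * x ) <= 11
stmt 3: y := y + 2  -- replace 0 occurrence(s) of y with (y + 2)
  => ( ( x + x ) * x ) <= 11
stmt 2: x := x + y  -- replace 3 occurrence(s) of x with (x + y)
  => ( ( ( x + y ) + ( x + y ) ) * ( x + y ) ) <= 11
stmt 1: z := z - 2  -- replace 0 occurrence(s) of z with (z - 2)
  => ( ( ( x + y ) + ( x + y ) ) * ( x + y ) ) <= 11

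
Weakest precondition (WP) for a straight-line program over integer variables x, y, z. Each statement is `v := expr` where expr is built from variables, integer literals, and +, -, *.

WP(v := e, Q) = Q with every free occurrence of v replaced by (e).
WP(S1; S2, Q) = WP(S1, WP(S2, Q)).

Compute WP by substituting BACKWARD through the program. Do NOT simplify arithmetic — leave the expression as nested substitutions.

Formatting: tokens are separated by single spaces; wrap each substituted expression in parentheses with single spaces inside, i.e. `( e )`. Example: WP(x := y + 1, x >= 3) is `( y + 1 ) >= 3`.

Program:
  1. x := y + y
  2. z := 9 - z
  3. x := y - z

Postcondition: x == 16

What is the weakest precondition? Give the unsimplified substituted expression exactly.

post: x == 16
stmt 3: x := y - z  -- replace 1 occurrence(s) of x with (y - z)
  => ( y - z ) == 16
stmt 2: z := 9 - z  -- replace 1 occurrence(s) of z with (9 - z)
  => ( y - ( 9 - z ) ) == 16
stmt 1: x := y + y  -- replace 0 occurrence(s) of x with (y + y)
  => ( y - ( 9 - z ) ) == 16

Answer: ( y - ( 9 - z ) ) == 16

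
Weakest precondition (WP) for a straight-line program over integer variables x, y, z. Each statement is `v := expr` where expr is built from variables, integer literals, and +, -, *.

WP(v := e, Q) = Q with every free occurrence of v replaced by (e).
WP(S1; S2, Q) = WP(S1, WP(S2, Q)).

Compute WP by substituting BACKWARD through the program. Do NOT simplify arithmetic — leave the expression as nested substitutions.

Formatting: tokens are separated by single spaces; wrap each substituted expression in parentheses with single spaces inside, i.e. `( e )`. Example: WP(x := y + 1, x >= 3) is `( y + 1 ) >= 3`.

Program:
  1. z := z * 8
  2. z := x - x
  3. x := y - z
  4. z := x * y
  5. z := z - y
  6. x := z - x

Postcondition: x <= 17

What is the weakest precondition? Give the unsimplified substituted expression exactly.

Answer: ( ( ( ( y - ( x - x ) ) * y ) - y ) - ( y - ( x - x ) ) ) <= 17

Derivation:
post: x <= 17
stmt 6: x := z - x  -- replace 1 occurrence(s) of x with (z - x)
  => ( z - x ) <= 17
stmt 5: z := z - y  -- replace 1 occurrence(s) of z with (z - y)
  => ( ( z - y ) - x ) <= 17
stmt 4: z := x * y  -- replace 1 occurrence(s) of z with (x * y)
  => ( ( ( x * y ) - y ) - x ) <= 17
stmt 3: x := y - z  -- replace 2 occurrence(s) of x with (y - z)
  => ( ( ( ( y - z ) * y ) - y ) - ( y - z ) ) <= 17
stmt 2: z := x - x  -- replace 2 occurrence(s) of z with (x - x)
  => ( ( ( ( y - ( x - x ) ) * y ) - y ) - ( y - ( x - x ) ) ) <= 17
stmt 1: z := z * 8  -- replace 0 occurrence(s) of z with (z * 8)
  => ( ( ( ( y - ( x - x ) ) * y ) - y ) - ( y - ( x - x ) ) ) <= 17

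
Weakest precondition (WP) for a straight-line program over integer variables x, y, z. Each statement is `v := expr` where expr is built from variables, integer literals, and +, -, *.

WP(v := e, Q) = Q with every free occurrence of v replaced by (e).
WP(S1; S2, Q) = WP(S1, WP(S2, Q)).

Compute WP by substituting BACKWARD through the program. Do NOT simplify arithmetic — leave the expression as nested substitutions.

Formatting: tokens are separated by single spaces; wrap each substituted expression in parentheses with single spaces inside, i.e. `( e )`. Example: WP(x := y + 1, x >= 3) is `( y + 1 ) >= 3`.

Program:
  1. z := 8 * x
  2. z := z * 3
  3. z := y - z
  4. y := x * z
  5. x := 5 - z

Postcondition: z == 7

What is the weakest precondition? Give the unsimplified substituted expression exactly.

post: z == 7
stmt 5: x := 5 - z  -- replace 0 occurrence(s) of x with (5 - z)
  => z == 7
stmt 4: y := x * z  -- replace 0 occurrence(s) of y with (x * z)
  => z == 7
stmt 3: z := y - z  -- replace 1 occurrence(s) of z with (y - z)
  => ( y - z ) == 7
stmt 2: z := z * 3  -- replace 1 occurrence(s) of z with (z * 3)
  => ( y - ( z * 3 ) ) == 7
stmt 1: z := 8 * x  -- replace 1 occurrence(s) of z with (8 * x)
  => ( y - ( ( 8 * x ) * 3 ) ) == 7

Answer: ( y - ( ( 8 * x ) * 3 ) ) == 7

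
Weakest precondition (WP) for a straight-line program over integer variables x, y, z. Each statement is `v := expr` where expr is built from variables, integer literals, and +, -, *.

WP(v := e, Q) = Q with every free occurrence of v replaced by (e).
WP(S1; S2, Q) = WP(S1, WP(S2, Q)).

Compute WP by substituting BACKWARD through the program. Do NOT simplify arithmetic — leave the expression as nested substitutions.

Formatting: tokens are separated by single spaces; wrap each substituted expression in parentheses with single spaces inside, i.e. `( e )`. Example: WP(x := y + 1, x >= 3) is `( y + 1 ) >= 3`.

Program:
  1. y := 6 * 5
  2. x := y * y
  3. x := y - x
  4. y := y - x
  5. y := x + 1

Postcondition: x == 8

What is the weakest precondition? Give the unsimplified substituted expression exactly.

post: x == 8
stmt 5: y := x + 1  -- replace 0 occurrence(s) of y with (x + 1)
  => x == 8
stmt 4: y := y - x  -- replace 0 occurrence(s) of y with (y - x)
  => x == 8
stmt 3: x := y - x  -- replace 1 occurrence(s) of x with (y - x)
  => ( y - x ) == 8
stmt 2: x := y * y  -- replace 1 occurrence(s) of x with (y * y)
  => ( y - ( y * y ) ) == 8
stmt 1: y := 6 * 5  -- replace 3 occurrence(s) of y with (6 * 5)
  => ( ( 6 * 5 ) - ( ( 6 * 5 ) * ( 6 * 5 ) ) ) == 8

Answer: ( ( 6 * 5 ) - ( ( 6 * 5 ) * ( 6 * 5 ) ) ) == 8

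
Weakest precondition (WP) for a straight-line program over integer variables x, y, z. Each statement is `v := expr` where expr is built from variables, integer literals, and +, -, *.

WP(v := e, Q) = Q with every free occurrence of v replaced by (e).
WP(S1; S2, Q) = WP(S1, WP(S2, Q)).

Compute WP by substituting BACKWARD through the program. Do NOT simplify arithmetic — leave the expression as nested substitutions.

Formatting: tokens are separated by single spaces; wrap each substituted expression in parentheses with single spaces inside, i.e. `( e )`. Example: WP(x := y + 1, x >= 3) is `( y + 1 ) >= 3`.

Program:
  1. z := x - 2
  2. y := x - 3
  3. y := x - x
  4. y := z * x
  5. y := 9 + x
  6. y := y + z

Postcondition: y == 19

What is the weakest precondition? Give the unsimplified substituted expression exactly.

post: y == 19
stmt 6: y := y + z  -- replace 1 occurrence(s) of y with (y + z)
  => ( y + z ) == 19
stmt 5: y := 9 + x  -- replace 1 occurrence(s) of y with (9 + x)
  => ( ( 9 + x ) + z ) == 19
stmt 4: y := z * x  -- replace 0 occurrence(s) of y with (z * x)
  => ( ( 9 + x ) + z ) == 19
stmt 3: y := x - x  -- replace 0 occurrence(s) of y with (x - x)
  => ( ( 9 + x ) + z ) == 19
stmt 2: y := x - 3  -- replace 0 occurrence(s) of y with (x - 3)
  => ( ( 9 + x ) + z ) == 19
stmt 1: z := x - 2  -- replace 1 occurrence(s) of z with (x - 2)
  => ( ( 9 + x ) + ( x - 2 ) ) == 19

Answer: ( ( 9 + x ) + ( x - 2 ) ) == 19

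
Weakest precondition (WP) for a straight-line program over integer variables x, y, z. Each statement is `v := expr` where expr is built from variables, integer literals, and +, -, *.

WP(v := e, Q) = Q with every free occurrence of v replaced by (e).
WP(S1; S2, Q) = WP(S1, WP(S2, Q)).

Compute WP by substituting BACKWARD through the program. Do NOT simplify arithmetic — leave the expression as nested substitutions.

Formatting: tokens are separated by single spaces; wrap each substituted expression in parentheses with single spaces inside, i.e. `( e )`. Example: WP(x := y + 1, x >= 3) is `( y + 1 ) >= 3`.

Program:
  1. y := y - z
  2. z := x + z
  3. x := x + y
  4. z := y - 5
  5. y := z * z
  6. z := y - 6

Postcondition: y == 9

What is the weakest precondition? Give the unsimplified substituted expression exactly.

post: y == 9
stmt 6: z := y - 6  -- replace 0 occurrence(s) of z with (y - 6)
  => y == 9
stmt 5: y := z * z  -- replace 1 occurrence(s) of y with (z * z)
  => ( z * z ) == 9
stmt 4: z := y - 5  -- replace 2 occurrence(s) of z with (y - 5)
  => ( ( y - 5 ) * ( y - 5 ) ) == 9
stmt 3: x := x + y  -- replace 0 occurrence(s) of x with (x + y)
  => ( ( y - 5 ) * ( y - 5 ) ) == 9
stmt 2: z := x + z  -- replace 0 occurrence(s) of z with (x + z)
  => ( ( y - 5 ) * ( y - 5 ) ) == 9
stmt 1: y := y - z  -- replace 2 occurrence(s) of y with (y - z)
  => ( ( ( y - z ) - 5 ) * ( ( y - z ) - 5 ) ) == 9

Answer: ( ( ( y - z ) - 5 ) * ( ( y - z ) - 5 ) ) == 9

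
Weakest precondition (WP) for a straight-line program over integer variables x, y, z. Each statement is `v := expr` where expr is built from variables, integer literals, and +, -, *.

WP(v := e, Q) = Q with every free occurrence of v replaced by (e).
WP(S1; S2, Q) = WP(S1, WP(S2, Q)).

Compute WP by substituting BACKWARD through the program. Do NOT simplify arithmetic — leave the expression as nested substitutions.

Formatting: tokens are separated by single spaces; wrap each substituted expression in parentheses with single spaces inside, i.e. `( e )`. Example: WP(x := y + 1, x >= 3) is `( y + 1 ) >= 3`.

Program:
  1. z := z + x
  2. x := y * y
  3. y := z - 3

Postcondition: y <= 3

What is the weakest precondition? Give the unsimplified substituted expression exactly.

post: y <= 3
stmt 3: y := z - 3  -- replace 1 occurrence(s) of y with (z - 3)
  => ( z - 3 ) <= 3
stmt 2: x := y * y  -- replace 0 occurrence(s) of x with (y * y)
  => ( z - 3 ) <= 3
stmt 1: z := z + x  -- replace 1 occurrence(s) of z with (z + x)
  => ( ( z + x ) - 3 ) <= 3

Answer: ( ( z + x ) - 3 ) <= 3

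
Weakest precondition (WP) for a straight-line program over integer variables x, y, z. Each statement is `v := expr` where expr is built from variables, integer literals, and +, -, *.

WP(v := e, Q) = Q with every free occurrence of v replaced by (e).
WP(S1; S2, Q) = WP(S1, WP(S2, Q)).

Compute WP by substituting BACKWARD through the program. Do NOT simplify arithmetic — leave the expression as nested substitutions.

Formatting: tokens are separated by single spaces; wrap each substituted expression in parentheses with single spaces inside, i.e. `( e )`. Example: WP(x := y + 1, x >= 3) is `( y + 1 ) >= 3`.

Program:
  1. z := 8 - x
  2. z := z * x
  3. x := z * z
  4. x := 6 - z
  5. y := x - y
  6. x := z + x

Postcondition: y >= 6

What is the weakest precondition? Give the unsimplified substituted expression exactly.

post: y >= 6
stmt 6: x := z + x  -- replace 0 occurrence(s) of x with (z + x)
  => y >= 6
stmt 5: y := x - y  -- replace 1 occurrence(s) of y with (x - y)
  => ( x - y ) >= 6
stmt 4: x := 6 - z  -- replace 1 occurrence(s) of x with (6 - z)
  => ( ( 6 - z ) - y ) >= 6
stmt 3: x := z * z  -- replace 0 occurrence(s) of x with (z * z)
  => ( ( 6 - z ) - y ) >= 6
stmt 2: z := z * x  -- replace 1 occurrence(s) of z with (z * x)
  => ( ( 6 - ( z * x ) ) - y ) >= 6
stmt 1: z := 8 - x  -- replace 1 occurrence(s) of z with (8 - x)
  => ( ( 6 - ( ( 8 - x ) * x ) ) - y ) >= 6

Answer: ( ( 6 - ( ( 8 - x ) * x ) ) - y ) >= 6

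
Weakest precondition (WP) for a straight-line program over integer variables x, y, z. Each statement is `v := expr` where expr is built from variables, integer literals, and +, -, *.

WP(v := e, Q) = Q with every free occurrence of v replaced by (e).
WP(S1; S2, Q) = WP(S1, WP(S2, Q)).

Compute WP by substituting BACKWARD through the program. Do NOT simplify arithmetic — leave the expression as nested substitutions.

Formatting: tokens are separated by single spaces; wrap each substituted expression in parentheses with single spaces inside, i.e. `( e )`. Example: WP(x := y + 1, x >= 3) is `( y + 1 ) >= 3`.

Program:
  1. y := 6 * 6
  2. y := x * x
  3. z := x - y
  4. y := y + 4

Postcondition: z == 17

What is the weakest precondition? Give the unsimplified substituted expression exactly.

post: z == 17
stmt 4: y := y + 4  -- replace 0 occurrence(s) of y with (y + 4)
  => z == 17
stmt 3: z := x - y  -- replace 1 occurrence(s) of z with (x - y)
  => ( x - y ) == 17
stmt 2: y := x * x  -- replace 1 occurrence(s) of y with (x * x)
  => ( x - ( x * x ) ) == 17
stmt 1: y := 6 * 6  -- replace 0 occurrence(s) of y with (6 * 6)
  => ( x - ( x * x ) ) == 17

Answer: ( x - ( x * x ) ) == 17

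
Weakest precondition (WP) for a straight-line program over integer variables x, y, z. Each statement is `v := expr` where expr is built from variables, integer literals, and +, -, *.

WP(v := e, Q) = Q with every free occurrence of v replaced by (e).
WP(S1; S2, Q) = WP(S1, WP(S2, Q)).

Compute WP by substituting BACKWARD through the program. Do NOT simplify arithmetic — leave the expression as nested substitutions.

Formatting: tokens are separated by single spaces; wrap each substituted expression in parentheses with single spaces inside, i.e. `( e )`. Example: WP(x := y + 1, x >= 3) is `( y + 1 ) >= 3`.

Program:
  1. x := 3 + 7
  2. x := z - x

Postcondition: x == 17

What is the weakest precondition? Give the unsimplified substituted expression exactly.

post: x == 17
stmt 2: x := z - x  -- replace 1 occurrence(s) of x with (z - x)
  => ( z - x ) == 17
stmt 1: x := 3 + 7  -- replace 1 occurrence(s) of x with (3 + 7)
  => ( z - ( 3 + 7 ) ) == 17

Answer: ( z - ( 3 + 7 ) ) == 17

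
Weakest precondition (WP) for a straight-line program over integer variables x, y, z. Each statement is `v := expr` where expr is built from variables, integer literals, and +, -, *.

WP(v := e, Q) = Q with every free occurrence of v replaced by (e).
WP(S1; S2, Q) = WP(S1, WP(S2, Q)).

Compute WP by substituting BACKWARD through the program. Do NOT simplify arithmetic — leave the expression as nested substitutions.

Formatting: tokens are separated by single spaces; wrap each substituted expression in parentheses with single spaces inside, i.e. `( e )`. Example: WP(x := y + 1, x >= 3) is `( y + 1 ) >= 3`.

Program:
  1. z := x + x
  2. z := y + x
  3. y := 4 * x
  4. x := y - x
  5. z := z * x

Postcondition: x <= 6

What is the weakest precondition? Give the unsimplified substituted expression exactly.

Answer: ( ( 4 * x ) - x ) <= 6

Derivation:
post: x <= 6
stmt 5: z := z * x  -- replace 0 occurrence(s) of z with (z * x)
  => x <= 6
stmt 4: x := y - x  -- replace 1 occurrence(s) of x with (y - x)
  => ( y - x ) <= 6
stmt 3: y := 4 * x  -- replace 1 occurrence(s) of y with (4 * x)
  => ( ( 4 * x ) - x ) <= 6
stmt 2: z := y + x  -- replace 0 occurrence(s) of z with (y + x)
  => ( ( 4 * x ) - x ) <= 6
stmt 1: z := x + x  -- replace 0 occurrence(s) of z with (x + x)
  => ( ( 4 * x ) - x ) <= 6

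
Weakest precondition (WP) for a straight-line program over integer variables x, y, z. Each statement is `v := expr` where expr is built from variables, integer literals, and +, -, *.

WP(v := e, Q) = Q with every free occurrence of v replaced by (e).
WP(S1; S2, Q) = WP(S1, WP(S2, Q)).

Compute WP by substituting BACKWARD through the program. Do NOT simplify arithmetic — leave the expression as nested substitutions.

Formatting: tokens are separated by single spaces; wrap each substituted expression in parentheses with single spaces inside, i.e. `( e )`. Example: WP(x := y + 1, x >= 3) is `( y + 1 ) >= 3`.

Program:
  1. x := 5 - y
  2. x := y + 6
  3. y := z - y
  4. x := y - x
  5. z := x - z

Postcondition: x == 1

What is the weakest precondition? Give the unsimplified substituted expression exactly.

post: x == 1
stmt 5: z := x - z  -- replace 0 occurrence(s) of z with (x - z)
  => x == 1
stmt 4: x := y - x  -- replace 1 occurrence(s) of x with (y - x)
  => ( y - x ) == 1
stmt 3: y := z - y  -- replace 1 occurrence(s) of y with (z - y)
  => ( ( z - y ) - x ) == 1
stmt 2: x := y + 6  -- replace 1 occurrence(s) of x with (y + 6)
  => ( ( z - y ) - ( y + 6 ) ) == 1
stmt 1: x := 5 - y  -- replace 0 occurrence(s) of x with (5 - y)
  => ( ( z - y ) - ( y + 6 ) ) == 1

Answer: ( ( z - y ) - ( y + 6 ) ) == 1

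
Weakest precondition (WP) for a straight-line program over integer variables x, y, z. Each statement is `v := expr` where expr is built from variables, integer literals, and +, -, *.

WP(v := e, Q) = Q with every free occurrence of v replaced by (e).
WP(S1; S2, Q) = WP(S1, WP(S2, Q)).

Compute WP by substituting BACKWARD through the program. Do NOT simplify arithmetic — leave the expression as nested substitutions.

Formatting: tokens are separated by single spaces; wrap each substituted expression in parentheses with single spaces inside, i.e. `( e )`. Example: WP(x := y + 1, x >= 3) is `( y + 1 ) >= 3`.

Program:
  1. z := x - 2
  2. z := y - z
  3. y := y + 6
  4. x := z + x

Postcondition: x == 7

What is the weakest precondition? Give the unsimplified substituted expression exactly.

Answer: ( ( y - ( x - 2 ) ) + x ) == 7

Derivation:
post: x == 7
stmt 4: x := z + x  -- replace 1 occurrence(s) of x with (z + x)
  => ( z + x ) == 7
stmt 3: y := y + 6  -- replace 0 occurrence(s) of y with (y + 6)
  => ( z + x ) == 7
stmt 2: z := y - z  -- replace 1 occurrence(s) of z with (y - z)
  => ( ( y - z ) + x ) == 7
stmt 1: z := x - 2  -- replace 1 occurrence(s) of z with (x - 2)
  => ( ( y - ( x - 2 ) ) + x ) == 7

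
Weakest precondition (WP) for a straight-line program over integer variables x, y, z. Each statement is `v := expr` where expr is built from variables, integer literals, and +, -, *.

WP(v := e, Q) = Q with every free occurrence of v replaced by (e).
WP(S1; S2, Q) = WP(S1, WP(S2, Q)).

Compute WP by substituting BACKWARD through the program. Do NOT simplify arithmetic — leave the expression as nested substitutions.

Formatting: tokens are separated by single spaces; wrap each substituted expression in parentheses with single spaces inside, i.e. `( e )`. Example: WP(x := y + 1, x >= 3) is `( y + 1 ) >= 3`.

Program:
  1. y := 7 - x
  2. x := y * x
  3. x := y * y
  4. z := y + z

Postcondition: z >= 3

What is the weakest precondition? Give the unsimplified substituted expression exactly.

post: z >= 3
stmt 4: z := y + z  -- replace 1 occurrence(s) of z with (y + z)
  => ( y + z ) >= 3
stmt 3: x := y * y  -- replace 0 occurrence(s) of x with (y * y)
  => ( y + z ) >= 3
stmt 2: x := y * x  -- replace 0 occurrence(s) of x with (y * x)
  => ( y + z ) >= 3
stmt 1: y := 7 - x  -- replace 1 occurrence(s) of y with (7 - x)
  => ( ( 7 - x ) + z ) >= 3

Answer: ( ( 7 - x ) + z ) >= 3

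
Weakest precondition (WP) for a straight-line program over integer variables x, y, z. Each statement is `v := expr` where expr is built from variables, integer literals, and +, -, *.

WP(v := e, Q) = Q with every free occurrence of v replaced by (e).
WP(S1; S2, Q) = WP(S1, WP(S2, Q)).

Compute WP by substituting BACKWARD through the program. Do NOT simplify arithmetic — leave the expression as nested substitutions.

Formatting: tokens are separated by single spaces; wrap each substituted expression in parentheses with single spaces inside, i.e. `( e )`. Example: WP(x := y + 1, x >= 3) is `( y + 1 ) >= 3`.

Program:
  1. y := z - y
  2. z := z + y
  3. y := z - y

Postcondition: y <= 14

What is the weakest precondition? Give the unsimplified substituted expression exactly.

post: y <= 14
stmt 3: y := z - y  -- replace 1 occurrence(s) of y with (z - y)
  => ( z - y ) <= 14
stmt 2: z := z + y  -- replace 1 occurrence(s) of z with (z + y)
  => ( ( z + y ) - y ) <= 14
stmt 1: y := z - y  -- replace 2 occurrence(s) of y with (z - y)
  => ( ( z + ( z - y ) ) - ( z - y ) ) <= 14

Answer: ( ( z + ( z - y ) ) - ( z - y ) ) <= 14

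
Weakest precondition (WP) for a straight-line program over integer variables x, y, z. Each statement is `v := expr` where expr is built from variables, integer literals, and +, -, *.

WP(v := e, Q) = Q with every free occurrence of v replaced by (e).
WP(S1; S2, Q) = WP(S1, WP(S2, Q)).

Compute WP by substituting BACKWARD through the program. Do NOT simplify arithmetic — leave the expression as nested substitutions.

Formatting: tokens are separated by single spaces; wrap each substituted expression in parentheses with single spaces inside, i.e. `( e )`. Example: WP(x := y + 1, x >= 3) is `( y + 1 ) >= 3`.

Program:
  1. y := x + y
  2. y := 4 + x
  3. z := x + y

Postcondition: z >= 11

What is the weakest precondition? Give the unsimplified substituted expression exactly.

Answer: ( x + ( 4 + x ) ) >= 11

Derivation:
post: z >= 11
stmt 3: z := x + y  -- replace 1 occurrence(s) of z with (x + y)
  => ( x + y ) >= 11
stmt 2: y := 4 + x  -- replace 1 occurrence(s) of y with (4 + x)
  => ( x + ( 4 + x ) ) >= 11
stmt 1: y := x + y  -- replace 0 occurrence(s) of y with (x + y)
  => ( x + ( 4 + x ) ) >= 11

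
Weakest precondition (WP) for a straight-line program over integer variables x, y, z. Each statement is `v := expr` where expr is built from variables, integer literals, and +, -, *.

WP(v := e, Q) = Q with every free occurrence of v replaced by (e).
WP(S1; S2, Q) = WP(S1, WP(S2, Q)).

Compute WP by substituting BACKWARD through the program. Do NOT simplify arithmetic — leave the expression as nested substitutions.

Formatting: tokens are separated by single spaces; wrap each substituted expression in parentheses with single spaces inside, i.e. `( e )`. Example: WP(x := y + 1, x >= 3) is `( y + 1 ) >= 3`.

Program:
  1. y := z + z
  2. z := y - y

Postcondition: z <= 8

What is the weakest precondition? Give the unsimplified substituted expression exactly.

post: z <= 8
stmt 2: z := y - y  -- replace 1 occurrence(s) of z with (y - y)
  => ( y - y ) <= 8
stmt 1: y := z + z  -- replace 2 occurrence(s) of y with (z + z)
  => ( ( z + z ) - ( z + z ) ) <= 8

Answer: ( ( z + z ) - ( z + z ) ) <= 8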